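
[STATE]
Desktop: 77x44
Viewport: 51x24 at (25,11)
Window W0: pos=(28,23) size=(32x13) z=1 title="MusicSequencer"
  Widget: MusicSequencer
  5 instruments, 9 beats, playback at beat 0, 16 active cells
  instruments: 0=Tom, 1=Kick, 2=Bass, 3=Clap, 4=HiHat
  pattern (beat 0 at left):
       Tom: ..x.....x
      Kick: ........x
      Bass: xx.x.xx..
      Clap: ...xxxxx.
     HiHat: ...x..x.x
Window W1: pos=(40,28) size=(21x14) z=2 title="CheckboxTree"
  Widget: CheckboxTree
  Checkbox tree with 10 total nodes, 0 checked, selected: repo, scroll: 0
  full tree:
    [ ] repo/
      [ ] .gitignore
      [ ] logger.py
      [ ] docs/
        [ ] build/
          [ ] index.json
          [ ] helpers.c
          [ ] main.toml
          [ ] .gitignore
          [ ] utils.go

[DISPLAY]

                                                   
                                                   
                                                   
                                                   
                                                   
                                                   
                                                   
                                                   
                                                   
                                                   
                                                   
                                                   
   ┏━━━━━━━━━━━━━━━━━━━━━━━━━━━━━━┓                
   ┃ MusicSequencer               ┃                
   ┠──────────────────────────────┨                
   ┃      ▼12345678               ┃                
   ┃   Tom··█·····█               ┃                
   ┃  Kick·····┏━━━━━━━━━━━━━━━━━━━┓               
   ┃  Bass██·█·┃ CheckboxTree      ┃               
   ┃  Clap···██┠───────────────────┨               
   ┃ HiHat···█·┃>[ ] repo/         ┃               
   ┃           ┃   [ ] .gitignore  ┃               
   ┃           ┃   [ ] logger.py   ┃               
   ┃           ┃   [ ] docs/       ┃               


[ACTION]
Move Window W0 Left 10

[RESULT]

                                                   
                                                   
                                                   
                                                   
                                                   
                                                   
                                                   
                                                   
                                                   
                                                   
                                                   
                                                   
━━━━━━━━━━━━━━━━━━━━━━━━┓                          
Sequencer               ┃                          
────────────────────────┨                          
▼12345678               ┃                          
··█·····█               ┃                          
········█      ┏━━━━━━━━━━━━━━━━━━━┓               
██·█·██··      ┃ CheckboxTree      ┃               
···█████·      ┠───────────────────┨               
···█··█·█      ┃>[ ] repo/         ┃               
               ┃   [ ] .gitignore  ┃               
               ┃   [ ] logger.py   ┃               
               ┃   [ ] docs/       ┃               


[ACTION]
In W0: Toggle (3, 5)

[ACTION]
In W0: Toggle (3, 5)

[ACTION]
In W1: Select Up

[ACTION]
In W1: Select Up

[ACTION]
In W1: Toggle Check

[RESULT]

                                                   
                                                   
                                                   
                                                   
                                                   
                                                   
                                                   
                                                   
                                                   
                                                   
                                                   
                                                   
━━━━━━━━━━━━━━━━━━━━━━━━┓                          
Sequencer               ┃                          
────────────────────────┨                          
▼12345678               ┃                          
··█·····█               ┃                          
········█      ┏━━━━━━━━━━━━━━━━━━━┓               
██·█·██··      ┃ CheckboxTree      ┃               
···█████·      ┠───────────────────┨               
···█··█·█      ┃>[x] repo/         ┃               
               ┃   [x] .gitignore  ┃               
               ┃   [x] logger.py   ┃               
               ┃   [x] docs/       ┃               


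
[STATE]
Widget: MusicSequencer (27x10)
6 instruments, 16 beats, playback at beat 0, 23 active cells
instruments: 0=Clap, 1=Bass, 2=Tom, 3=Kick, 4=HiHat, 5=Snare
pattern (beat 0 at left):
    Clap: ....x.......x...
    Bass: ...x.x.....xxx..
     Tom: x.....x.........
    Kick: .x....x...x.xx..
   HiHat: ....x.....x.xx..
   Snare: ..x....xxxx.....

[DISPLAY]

      ▼123456789012345     
  Clap····█·······█···     
  Bass···█·█·····███··     
   Tom█·····█·········     
  Kick·█····█···█·██··     
 HiHat····█·····█·██··     
 Snare··█····████·····     
                           
                           
                           


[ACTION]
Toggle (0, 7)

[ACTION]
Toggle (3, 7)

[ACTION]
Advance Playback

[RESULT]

      0▼23456789012345     
  Clap····█··█····█···     
  Bass···█·█·····███··     
   Tom█·····█·········     
  Kick·█····██··█·██··     
 HiHat····█·····█·██··     
 Snare··█····████·····     
                           
                           
                           


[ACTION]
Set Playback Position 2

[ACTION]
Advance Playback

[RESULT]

      012▼456789012345     
  Clap····█··█····█···     
  Bass···█·█·····███··     
   Tom█·····█·········     
  Kick·█····██··█·██··     
 HiHat····█·····█·██··     
 Snare··█····████·····     
                           
                           
                           


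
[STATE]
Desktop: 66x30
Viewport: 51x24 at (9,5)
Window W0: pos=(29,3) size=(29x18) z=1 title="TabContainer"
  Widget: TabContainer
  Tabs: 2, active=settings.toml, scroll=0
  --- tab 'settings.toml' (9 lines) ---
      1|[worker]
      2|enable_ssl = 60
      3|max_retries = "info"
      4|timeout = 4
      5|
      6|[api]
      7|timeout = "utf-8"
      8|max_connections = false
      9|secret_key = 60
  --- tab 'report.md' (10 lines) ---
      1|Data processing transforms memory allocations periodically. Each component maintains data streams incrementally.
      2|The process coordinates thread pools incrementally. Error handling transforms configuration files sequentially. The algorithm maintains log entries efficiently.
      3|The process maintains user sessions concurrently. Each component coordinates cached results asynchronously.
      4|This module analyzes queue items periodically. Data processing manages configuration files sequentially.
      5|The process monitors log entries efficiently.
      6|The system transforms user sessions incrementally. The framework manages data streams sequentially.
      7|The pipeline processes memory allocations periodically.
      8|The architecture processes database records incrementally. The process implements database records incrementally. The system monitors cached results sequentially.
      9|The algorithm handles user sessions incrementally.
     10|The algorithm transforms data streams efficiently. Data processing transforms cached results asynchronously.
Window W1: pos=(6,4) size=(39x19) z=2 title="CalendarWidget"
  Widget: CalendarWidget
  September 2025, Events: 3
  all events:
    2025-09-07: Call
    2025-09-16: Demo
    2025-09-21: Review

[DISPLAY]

alendarWidget                      ┃────────────┨  
───────────────────────────────────┨│ report.md ┃  
          September 2025           ┃────────────┃  
 Tu We Th Fr Sa Su                 ┃            ┃  
  2  3  4  5  6  7*                ┃            ┃  
  9 10 11 12 13 14                 ┃info"       ┃  
 16* 17 18 19 20 21*               ┃            ┃  
 23 24 25 26 27 28                 ┃            ┃  
 30                                ┃            ┃  
                                   ┃8"          ┃  
                                   ┃ = false    ┃  
                                   ┃            ┃  
                                   ┃            ┃  
                                   ┃            ┃  
                                   ┃            ┃  
                                   ┃━━━━━━━━━━━━┛  
                                   ┃               
━━━━━━━━━━━━━━━━━━━━━━━━━━━━━━━━━━━┛               
                                                   
                                                   
                                                   
                                                   
                                                   
                                                   


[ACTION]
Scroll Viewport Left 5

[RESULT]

  ┃ CalendarWidget                      ┃──────────
  ┠─────────────────────────────────────┨│ report.m
  ┃            September 2025           ┃──────────
  ┃Mo Tu We Th Fr Sa Su                 ┃          
  ┃ 1  2  3  4  5  6  7*                ┃          
  ┃ 8  9 10 11 12 13 14                 ┃info"     
  ┃15 16* 17 18 19 20 21*               ┃          
  ┃22 23 24 25 26 27 28                 ┃          
  ┃29 30                                ┃          
  ┃                                     ┃8"        
  ┃                                     ┃ = false  
  ┃                                     ┃          
  ┃                                     ┃          
  ┃                                     ┃          
  ┃                                     ┃          
  ┃                                     ┃━━━━━━━━━━
  ┃                                     ┃          
  ┗━━━━━━━━━━━━━━━━━━━━━━━━━━━━━━━━━━━━━┛          
                                                   
                                                   
                                                   
                                                   
                                                   
                                                   


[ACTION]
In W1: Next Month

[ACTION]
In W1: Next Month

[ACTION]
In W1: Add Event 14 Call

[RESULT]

  ┃ CalendarWidget                      ┃──────────
  ┠─────────────────────────────────────┨│ report.m
  ┃            November 2025            ┃──────────
  ┃Mo Tu We Th Fr Sa Su                 ┃          
  ┃                1  2                 ┃          
  ┃ 3  4  5  6  7  8  9                 ┃info"     
  ┃10 11 12 13 14* 15 16                ┃          
  ┃17 18 19 20 21 22 23                 ┃          
  ┃24 25 26 27 28 29 30                 ┃          
  ┃                                     ┃8"        
  ┃                                     ┃ = false  
  ┃                                     ┃          
  ┃                                     ┃          
  ┃                                     ┃          
  ┃                                     ┃          
  ┃                                     ┃━━━━━━━━━━
  ┃                                     ┃          
  ┗━━━━━━━━━━━━━━━━━━━━━━━━━━━━━━━━━━━━━┛          
                                                   
                                                   
                                                   
                                                   
                                                   
                                                   


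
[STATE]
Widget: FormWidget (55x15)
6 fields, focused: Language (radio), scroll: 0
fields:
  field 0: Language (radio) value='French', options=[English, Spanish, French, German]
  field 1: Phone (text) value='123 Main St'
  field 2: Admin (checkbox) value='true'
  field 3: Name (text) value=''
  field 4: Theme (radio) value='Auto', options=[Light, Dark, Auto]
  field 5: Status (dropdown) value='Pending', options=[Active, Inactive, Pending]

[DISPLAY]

> Language:   ( ) English  ( ) Spanish  (●) French  ( )
  Phone:      [123 Main St                            ]
  Admin:      [x]                                      
  Name:       [                                       ]
  Theme:      ( ) Light  ( ) Dark  (●) Auto            
  Status:     [Pending                               ▼]
                                                       
                                                       
                                                       
                                                       
                                                       
                                                       
                                                       
                                                       
                                                       


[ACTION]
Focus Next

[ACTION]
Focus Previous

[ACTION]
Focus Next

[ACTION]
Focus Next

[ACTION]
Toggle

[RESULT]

  Language:   ( ) English  ( ) Spanish  (●) French  ( )
  Phone:      [123 Main St                            ]
> Admin:      [ ]                                      
  Name:       [                                       ]
  Theme:      ( ) Light  ( ) Dark  (●) Auto            
  Status:     [Pending                               ▼]
                                                       
                                                       
                                                       
                                                       
                                                       
                                                       
                                                       
                                                       
                                                       


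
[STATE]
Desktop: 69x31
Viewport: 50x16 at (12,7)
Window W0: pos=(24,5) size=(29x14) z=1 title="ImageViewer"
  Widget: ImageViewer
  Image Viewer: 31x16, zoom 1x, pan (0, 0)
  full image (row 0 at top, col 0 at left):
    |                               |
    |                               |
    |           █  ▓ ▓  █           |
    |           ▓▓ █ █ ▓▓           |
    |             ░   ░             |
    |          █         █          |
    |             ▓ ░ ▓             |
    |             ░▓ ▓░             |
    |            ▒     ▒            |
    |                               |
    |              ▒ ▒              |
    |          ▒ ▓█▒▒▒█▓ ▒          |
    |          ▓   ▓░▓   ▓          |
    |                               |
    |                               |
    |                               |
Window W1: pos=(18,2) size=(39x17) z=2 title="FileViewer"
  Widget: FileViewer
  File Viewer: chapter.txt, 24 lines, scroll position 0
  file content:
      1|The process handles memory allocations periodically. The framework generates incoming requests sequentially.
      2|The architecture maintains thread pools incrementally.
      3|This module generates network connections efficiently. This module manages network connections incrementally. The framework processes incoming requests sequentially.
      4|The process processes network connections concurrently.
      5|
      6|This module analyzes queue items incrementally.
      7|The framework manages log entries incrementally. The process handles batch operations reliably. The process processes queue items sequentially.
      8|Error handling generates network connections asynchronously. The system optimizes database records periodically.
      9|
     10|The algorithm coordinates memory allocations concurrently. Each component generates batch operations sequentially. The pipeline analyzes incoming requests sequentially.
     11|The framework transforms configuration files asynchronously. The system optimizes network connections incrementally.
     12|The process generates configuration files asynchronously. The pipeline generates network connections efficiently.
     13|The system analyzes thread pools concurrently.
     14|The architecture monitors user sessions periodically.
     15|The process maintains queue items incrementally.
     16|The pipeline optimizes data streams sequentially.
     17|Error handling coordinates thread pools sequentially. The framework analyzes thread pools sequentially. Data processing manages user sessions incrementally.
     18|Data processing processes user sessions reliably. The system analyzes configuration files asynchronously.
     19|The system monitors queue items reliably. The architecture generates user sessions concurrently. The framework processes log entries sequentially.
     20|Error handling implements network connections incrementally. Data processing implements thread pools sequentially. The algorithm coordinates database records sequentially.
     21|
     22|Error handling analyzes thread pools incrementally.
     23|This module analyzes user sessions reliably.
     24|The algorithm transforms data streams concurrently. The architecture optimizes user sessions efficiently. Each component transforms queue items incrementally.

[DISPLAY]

      ┃This module generates network connec░┃     
      ┃The process processes network connec░┃     
      ┃                                    ░┃     
      ┃This module analyzes queue items inc░┃     
      ┃The framework manages log entries in░┃     
      ┃Error handling generates network con░┃     
      ┃                                    ░┃     
      ┃The algorithm coordinates memory all░┃     
      ┃The framework transforms configurati░┃     
      ┃The process generates configuration ░┃     
      ┃The system analyzes thread pools con▼┃     
      ┗━━━━━━━━━━━━━━━━━━━━━━━━━━━━━━━━━━━━━┛     
                                                  
                                                  
                                                  
                                                  


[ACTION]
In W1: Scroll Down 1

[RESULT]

      ┃The process processes network connec█┃     
      ┃                                    ░┃     
      ┃This module analyzes queue items inc░┃     
      ┃The framework manages log entries in░┃     
      ┃Error handling generates network con░┃     
      ┃                                    ░┃     
      ┃The algorithm coordinates memory all░┃     
      ┃The framework transforms configurati░┃     
      ┃The process generates configuration ░┃     
      ┃The system analyzes thread pools con░┃     
      ┃The architecture monitors user sessi▼┃     
      ┗━━━━━━━━━━━━━━━━━━━━━━━━━━━━━━━━━━━━━┛     
                                                  
                                                  
                                                  
                                                  


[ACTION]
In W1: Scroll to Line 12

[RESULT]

      ┃The architecture monitors user sessi░┃     
      ┃The process maintains queue items in░┃     
      ┃The pipeline optimizes data streams ░┃     
      ┃Error handling coordinates thread po░┃     
      ┃Data processing processes user sessi░┃     
      ┃The system monitors queue items reli░┃     
      ┃Error handling implements network co░┃     
      ┃                                    ░┃     
      ┃Error handling analyzes thread pools░┃     
      ┃This module analyzes user sessions r█┃     
      ┃The algorithm transforms data stream▼┃     
      ┗━━━━━━━━━━━━━━━━━━━━━━━━━━━━━━━━━━━━━┛     
                                                  
                                                  
                                                  
                                                  


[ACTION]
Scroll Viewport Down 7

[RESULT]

      ┃                                    ░┃     
      ┃Error handling analyzes thread pools░┃     
      ┃This module analyzes user sessions r█┃     
      ┃The algorithm transforms data stream▼┃     
      ┗━━━━━━━━━━━━━━━━━━━━━━━━━━━━━━━━━━━━━┛     
                                                  
                                                  
                                                  
                                                  
                                                  
                                                  
                                                  
                                                  
                                                  
                                                  
                                                  


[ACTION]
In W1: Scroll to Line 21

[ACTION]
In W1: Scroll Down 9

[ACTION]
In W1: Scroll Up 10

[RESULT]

      ┃The framework transforms configurati░┃     
      ┃The process generates configuration ░┃     
      ┃The system analyzes thread pools con░┃     
      ┃The architecture monitors user sessi▼┃     
      ┗━━━━━━━━━━━━━━━━━━━━━━━━━━━━━━━━━━━━━┛     
                                                  
                                                  
                                                  
                                                  
                                                  
                                                  
                                                  
                                                  
                                                  
                                                  
                                                  


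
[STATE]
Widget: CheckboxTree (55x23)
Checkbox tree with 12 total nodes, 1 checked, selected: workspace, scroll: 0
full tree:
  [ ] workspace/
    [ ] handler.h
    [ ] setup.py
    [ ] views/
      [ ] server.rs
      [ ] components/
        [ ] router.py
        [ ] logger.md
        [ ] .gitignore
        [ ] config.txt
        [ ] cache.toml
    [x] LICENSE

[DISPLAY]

>[-] workspace/                                        
   [ ] handler.h                                       
   [ ] setup.py                                        
   [ ] views/                                          
     [ ] server.rs                                     
     [ ] components/                                   
       [ ] router.py                                   
       [ ] logger.md                                   
       [ ] .gitignore                                  
       [ ] config.txt                                  
       [ ] cache.toml                                  
   [x] LICENSE                                         
                                                       
                                                       
                                                       
                                                       
                                                       
                                                       
                                                       
                                                       
                                                       
                                                       
                                                       


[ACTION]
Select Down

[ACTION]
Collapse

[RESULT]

 [-] workspace/                                        
>  [ ] handler.h                                       
   [ ] setup.py                                        
   [ ] views/                                          
     [ ] server.rs                                     
     [ ] components/                                   
       [ ] router.py                                   
       [ ] logger.md                                   
       [ ] .gitignore                                  
       [ ] config.txt                                  
       [ ] cache.toml                                  
   [x] LICENSE                                         
                                                       
                                                       
                                                       
                                                       
                                                       
                                                       
                                                       
                                                       
                                                       
                                                       
                                                       


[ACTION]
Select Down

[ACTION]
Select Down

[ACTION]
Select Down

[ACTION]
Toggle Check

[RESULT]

 [-] workspace/                                        
   [ ] handler.h                                       
   [ ] setup.py                                        
   [-] views/                                          
>    [x] server.rs                                     
     [ ] components/                                   
       [ ] router.py                                   
       [ ] logger.md                                   
       [ ] .gitignore                                  
       [ ] config.txt                                  
       [ ] cache.toml                                  
   [x] LICENSE                                         
                                                       
                                                       
                                                       
                                                       
                                                       
                                                       
                                                       
                                                       
                                                       
                                                       
                                                       


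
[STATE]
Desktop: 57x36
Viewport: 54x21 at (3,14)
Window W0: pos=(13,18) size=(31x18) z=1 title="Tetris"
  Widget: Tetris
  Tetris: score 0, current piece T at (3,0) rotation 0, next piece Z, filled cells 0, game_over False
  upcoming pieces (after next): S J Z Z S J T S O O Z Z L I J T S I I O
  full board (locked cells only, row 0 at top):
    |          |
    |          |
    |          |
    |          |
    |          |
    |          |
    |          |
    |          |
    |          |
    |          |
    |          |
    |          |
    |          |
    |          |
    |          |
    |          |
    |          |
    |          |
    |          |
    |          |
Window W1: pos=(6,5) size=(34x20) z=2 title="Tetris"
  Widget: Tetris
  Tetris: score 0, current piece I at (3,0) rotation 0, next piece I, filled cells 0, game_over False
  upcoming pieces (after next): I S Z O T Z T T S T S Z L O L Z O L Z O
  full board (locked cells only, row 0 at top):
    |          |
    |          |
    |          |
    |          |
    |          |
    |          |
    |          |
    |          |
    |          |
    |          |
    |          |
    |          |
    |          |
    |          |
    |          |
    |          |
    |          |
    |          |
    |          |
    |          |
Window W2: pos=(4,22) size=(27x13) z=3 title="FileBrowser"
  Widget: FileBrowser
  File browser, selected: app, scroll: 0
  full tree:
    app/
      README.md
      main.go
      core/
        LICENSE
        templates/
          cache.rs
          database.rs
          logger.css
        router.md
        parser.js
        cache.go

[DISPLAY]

   ┃          │Score:               ┃                 
   ┃          │0                    ┃                 
   ┃          │                     ┃                 
   ┃          │                     ┃                 
   ┃          │                     ┃━━━┓             
   ┃          │                     ┃   ┃             
   ┃          │                     ┃───┨             
   ┃          │                     ┃   ┃             
 ┏━━━━━━━━━━━━━━━━━━━━━━━━━┓        ┃   ┃             
 ┃ FileBrowser             ┃        ┃   ┃             
 ┠─────────────────────────┨━━━━━━━━┛   ┃             
 ┃> [-] app/               ┃            ┃             
 ┃    README.md            ┃            ┃             
 ┃    main.go              ┃            ┃             
 ┃    [+] core/            ┃            ┃             
 ┃                         ┃            ┃             
 ┃                         ┃            ┃             
 ┃                         ┃            ┃             
 ┃                         ┃            ┃             
 ┃                         ┃            ┃             
 ┗━━━━━━━━━━━━━━━━━━━━━━━━━┛            ┃             


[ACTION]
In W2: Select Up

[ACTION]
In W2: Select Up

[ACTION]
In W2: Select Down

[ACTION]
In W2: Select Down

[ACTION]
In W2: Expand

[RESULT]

   ┃          │Score:               ┃                 
   ┃          │0                    ┃                 
   ┃          │                     ┃                 
   ┃          │                     ┃                 
   ┃          │                     ┃━━━┓             
   ┃          │                     ┃   ┃             
   ┃          │                     ┃───┨             
   ┃          │                     ┃   ┃             
 ┏━━━━━━━━━━━━━━━━━━━━━━━━━┓        ┃   ┃             
 ┃ FileBrowser             ┃        ┃   ┃             
 ┠─────────────────────────┨━━━━━━━━┛   ┃             
 ┃  [-] app/               ┃            ┃             
 ┃    README.md            ┃            ┃             
 ┃  > main.go              ┃            ┃             
 ┃    [+] core/            ┃            ┃             
 ┃                         ┃            ┃             
 ┃                         ┃            ┃             
 ┃                         ┃            ┃             
 ┃                         ┃            ┃             
 ┃                         ┃            ┃             
 ┗━━━━━━━━━━━━━━━━━━━━━━━━━┛            ┃             


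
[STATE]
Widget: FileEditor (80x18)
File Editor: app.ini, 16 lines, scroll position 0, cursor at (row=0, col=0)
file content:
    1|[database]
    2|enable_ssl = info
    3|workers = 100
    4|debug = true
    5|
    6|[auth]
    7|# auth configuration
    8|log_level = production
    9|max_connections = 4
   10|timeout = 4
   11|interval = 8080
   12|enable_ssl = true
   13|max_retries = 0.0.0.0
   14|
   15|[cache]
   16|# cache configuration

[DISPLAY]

█database]                                                                     ▲
enable_ssl = info                                                              █
workers = 100                                                                  ░
debug = true                                                                   ░
                                                                               ░
[auth]                                                                         ░
# auth configuration                                                           ░
log_level = production                                                         ░
max_connections = 4                                                            ░
timeout = 4                                                                    ░
interval = 8080                                                                ░
enable_ssl = true                                                              ░
max_retries = 0.0.0.0                                                          ░
                                                                               ░
[cache]                                                                        ░
# cache configuration                                                          ░
                                                                               ░
                                                                               ▼


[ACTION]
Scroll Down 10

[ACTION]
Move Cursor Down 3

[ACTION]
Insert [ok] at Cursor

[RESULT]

[database]                                                                     ▲
enable_ssl = info                                                              █
workers = 100                                                                  ░
ok█ebug = true                                                                 ░
                                                                               ░
[auth]                                                                         ░
# auth configuration                                                           ░
log_level = production                                                         ░
max_connections = 4                                                            ░
timeout = 4                                                                    ░
interval = 8080                                                                ░
enable_ssl = true                                                              ░
max_retries = 0.0.0.0                                                          ░
                                                                               ░
[cache]                                                                        ░
# cache configuration                                                          ░
                                                                               ░
                                                                               ▼


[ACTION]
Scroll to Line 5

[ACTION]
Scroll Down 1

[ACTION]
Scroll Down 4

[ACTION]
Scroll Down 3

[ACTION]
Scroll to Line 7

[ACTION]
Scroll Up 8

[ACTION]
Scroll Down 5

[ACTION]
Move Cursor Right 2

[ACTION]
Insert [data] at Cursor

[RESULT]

[database]                                                                     ▲
enable_ssl = info                                                              █
workers = 100                                                                  ░
okdedata█ug = true                                                             ░
                                                                               ░
[auth]                                                                         ░
# auth configuration                                                           ░
log_level = production                                                         ░
max_connections = 4                                                            ░
timeout = 4                                                                    ░
interval = 8080                                                                ░
enable_ssl = true                                                              ░
max_retries = 0.0.0.0                                                          ░
                                                                               ░
[cache]                                                                        ░
# cache configuration                                                          ░
                                                                               ░
                                                                               ▼


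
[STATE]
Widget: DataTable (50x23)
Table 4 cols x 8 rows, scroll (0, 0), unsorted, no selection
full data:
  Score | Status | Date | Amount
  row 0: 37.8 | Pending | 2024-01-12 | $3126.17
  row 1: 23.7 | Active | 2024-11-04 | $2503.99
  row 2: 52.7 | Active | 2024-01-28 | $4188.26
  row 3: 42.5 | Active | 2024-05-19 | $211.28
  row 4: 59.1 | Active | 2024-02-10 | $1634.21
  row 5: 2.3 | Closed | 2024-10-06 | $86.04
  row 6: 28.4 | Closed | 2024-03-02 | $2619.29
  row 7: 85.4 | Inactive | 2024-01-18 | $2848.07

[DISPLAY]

Score│Status  │Date      │Amount                  
─────┼────────┼──────────┼────────                
37.8 │Pending │2024-01-12│$3126.17                
23.7 │Active  │2024-11-04│$2503.99                
52.7 │Active  │2024-01-28│$4188.26                
42.5 │Active  │2024-05-19│$211.28                 
59.1 │Active  │2024-02-10│$1634.21                
2.3  │Closed  │2024-10-06│$86.04                  
28.4 │Closed  │2024-03-02│$2619.29                
85.4 │Inactive│2024-01-18│$2848.07                
                                                  
                                                  
                                                  
                                                  
                                                  
                                                  
                                                  
                                                  
                                                  
                                                  
                                                  
                                                  
                                                  


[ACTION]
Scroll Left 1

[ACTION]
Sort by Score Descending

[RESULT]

Scor▼│Status  │Date      │Amount                  
─────┼────────┼──────────┼────────                
85.4 │Inactive│2024-01-18│$2848.07                
59.1 │Active  │2024-02-10│$1634.21                
52.7 │Active  │2024-01-28│$4188.26                
42.5 │Active  │2024-05-19│$211.28                 
37.8 │Pending │2024-01-12│$3126.17                
28.4 │Closed  │2024-03-02│$2619.29                
23.7 │Active  │2024-11-04│$2503.99                
2.3  │Closed  │2024-10-06│$86.04                  
                                                  
                                                  
                                                  
                                                  
                                                  
                                                  
                                                  
                                                  
                                                  
                                                  
                                                  
                                                  
                                                  


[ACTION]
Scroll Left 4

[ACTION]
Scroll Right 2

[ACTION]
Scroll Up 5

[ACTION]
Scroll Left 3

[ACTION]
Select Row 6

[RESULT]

Scor▼│Status  │Date      │Amount                  
─────┼────────┼──────────┼────────                
85.4 │Inactive│2024-01-18│$2848.07                
59.1 │Active  │2024-02-10│$1634.21                
52.7 │Active  │2024-01-28│$4188.26                
42.5 │Active  │2024-05-19│$211.28                 
37.8 │Pending │2024-01-12│$3126.17                
28.4 │Closed  │2024-03-02│$2619.29                
>3.7 │Active  │2024-11-04│$2503.99                
2.3  │Closed  │2024-10-06│$86.04                  
                                                  
                                                  
                                                  
                                                  
                                                  
                                                  
                                                  
                                                  
                                                  
                                                  
                                                  
                                                  
                                                  
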